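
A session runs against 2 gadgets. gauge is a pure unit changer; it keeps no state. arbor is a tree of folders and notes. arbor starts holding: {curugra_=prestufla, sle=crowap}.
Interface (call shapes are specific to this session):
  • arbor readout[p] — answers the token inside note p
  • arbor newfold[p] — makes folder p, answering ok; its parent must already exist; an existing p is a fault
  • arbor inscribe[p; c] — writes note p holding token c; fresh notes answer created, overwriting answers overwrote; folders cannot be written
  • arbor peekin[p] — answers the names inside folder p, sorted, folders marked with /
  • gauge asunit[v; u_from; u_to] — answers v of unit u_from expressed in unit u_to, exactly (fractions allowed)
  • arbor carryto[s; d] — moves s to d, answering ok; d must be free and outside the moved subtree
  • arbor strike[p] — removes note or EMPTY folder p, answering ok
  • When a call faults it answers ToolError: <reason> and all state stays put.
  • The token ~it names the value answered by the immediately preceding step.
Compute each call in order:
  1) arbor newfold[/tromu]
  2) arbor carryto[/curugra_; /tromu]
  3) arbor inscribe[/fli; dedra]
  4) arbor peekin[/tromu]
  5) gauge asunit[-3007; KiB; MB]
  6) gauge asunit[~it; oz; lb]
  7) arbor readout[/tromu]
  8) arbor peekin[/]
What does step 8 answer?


Answer: [curugra_, fli, sle, tromu/]

Derivation:
~$ arbor newfold p: /tromu
[out] ok
~$ arbor carryto s: /curugra_ d: /tromu
[out] ToolError: exists
~$ arbor inscribe p: /fli c: dedra
[out] created
~$ arbor peekin p: /tromu
[out] []
~$ gauge asunit v: -3007 u_from: KiB u_to: MB
[out] -48112/15625
~$ gauge asunit v: ~it u_from: oz u_to: lb
[out] -3007/15625
~$ arbor readout p: /tromu
[out] ToolError: is a directory
~$ arbor peekin p: /
[out] [curugra_, fli, sle, tromu/]


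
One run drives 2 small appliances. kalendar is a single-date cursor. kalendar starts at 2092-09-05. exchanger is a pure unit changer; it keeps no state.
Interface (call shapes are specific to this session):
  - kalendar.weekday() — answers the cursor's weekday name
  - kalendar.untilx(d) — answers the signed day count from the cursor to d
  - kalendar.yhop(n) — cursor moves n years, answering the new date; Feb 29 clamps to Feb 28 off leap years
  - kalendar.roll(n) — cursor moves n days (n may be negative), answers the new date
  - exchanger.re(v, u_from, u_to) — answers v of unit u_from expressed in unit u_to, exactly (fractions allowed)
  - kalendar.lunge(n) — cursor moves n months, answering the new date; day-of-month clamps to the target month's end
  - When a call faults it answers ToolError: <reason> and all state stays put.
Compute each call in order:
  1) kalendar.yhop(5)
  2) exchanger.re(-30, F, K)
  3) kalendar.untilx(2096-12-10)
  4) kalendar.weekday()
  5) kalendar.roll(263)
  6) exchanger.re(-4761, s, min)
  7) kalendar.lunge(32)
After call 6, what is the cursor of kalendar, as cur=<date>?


// 1. kalendar.yhop(n→5) ~> 2097-09-05
// 2. exchanger.re(v→-30, u_from→F, u_to→K) ~> 42967/180
// 3. kalendar.untilx(d→2096-12-10) ~> -269
// 4. kalendar.weekday() ~> Thursday
// 5. kalendar.roll(n→263) ~> 2098-05-26
// 6. exchanger.re(v→-4761, u_from→s, u_to→min) ~> -1587/20
// 7. kalendar.lunge(n→32) ~> 2101-01-26

Answer: cur=2098-05-26


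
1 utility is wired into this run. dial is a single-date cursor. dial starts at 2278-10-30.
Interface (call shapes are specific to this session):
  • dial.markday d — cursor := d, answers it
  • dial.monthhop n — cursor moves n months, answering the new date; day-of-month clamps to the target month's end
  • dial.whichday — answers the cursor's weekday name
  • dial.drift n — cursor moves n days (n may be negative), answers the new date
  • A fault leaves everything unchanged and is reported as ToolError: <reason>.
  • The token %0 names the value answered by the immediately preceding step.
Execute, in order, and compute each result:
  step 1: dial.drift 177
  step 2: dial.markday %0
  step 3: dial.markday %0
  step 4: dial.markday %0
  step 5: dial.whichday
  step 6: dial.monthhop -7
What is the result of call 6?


Answer: 2278-09-25

Derivation:
;; dial.drift(n→177) ~> 2279-04-25
;; dial.markday(d→%0) ~> 2279-04-25
;; dial.markday(d→%0) ~> 2279-04-25
;; dial.markday(d→%0) ~> 2279-04-25
;; dial.whichday() ~> Friday
;; dial.monthhop(n→-7) ~> 2278-09-25


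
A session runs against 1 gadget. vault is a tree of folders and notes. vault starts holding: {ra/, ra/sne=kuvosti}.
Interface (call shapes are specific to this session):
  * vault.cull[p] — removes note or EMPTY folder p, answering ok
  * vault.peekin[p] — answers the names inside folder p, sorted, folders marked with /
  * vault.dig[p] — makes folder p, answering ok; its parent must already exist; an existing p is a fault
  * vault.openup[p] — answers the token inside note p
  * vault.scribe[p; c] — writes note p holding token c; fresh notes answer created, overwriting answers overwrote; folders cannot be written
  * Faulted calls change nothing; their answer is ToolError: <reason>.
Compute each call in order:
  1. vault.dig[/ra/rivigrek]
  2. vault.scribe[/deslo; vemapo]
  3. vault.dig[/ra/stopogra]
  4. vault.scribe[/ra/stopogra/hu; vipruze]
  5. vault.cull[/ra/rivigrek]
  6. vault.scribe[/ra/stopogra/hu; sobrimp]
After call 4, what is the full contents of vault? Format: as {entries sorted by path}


[in] dig p: /ra/rivigrek
  ok
[in] scribe p: /deslo c: vemapo
  created
[in] dig p: /ra/stopogra
  ok
[in] scribe p: /ra/stopogra/hu c: vipruze
  created
[in] cull p: /ra/rivigrek
  ok
[in] scribe p: /ra/stopogra/hu c: sobrimp
  overwrote

Answer: {deslo=vemapo, ra/, ra/rivigrek/, ra/sne=kuvosti, ra/stopogra/, ra/stopogra/hu=vipruze}


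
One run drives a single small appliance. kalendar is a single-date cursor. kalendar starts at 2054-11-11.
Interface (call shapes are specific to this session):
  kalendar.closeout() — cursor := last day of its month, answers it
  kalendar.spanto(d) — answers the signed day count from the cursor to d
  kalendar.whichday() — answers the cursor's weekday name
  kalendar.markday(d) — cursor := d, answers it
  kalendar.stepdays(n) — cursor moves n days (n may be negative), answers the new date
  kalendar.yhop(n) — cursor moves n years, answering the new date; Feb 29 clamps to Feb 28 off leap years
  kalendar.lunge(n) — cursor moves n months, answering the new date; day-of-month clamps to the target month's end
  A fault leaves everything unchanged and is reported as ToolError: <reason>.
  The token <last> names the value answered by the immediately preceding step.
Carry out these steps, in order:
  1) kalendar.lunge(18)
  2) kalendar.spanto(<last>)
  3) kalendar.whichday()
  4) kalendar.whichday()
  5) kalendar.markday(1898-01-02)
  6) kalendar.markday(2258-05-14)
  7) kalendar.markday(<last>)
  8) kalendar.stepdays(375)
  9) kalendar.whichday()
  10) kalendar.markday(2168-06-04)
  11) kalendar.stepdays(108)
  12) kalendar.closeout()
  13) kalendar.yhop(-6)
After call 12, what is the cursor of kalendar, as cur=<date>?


Answer: cur=2168-09-30

Derivation:
-> kalendar.lunge(n='18')
<- 2056-05-11
-> kalendar.spanto(d='<last>')
<- 0
-> kalendar.whichday()
<- Thursday
-> kalendar.whichday()
<- Thursday
-> kalendar.markday(d='1898-01-02')
<- 1898-01-02
-> kalendar.markday(d='2258-05-14')
<- 2258-05-14
-> kalendar.markday(d='<last>')
<- 2258-05-14
-> kalendar.stepdays(n='375')
<- 2259-05-24
-> kalendar.whichday()
<- Tuesday
-> kalendar.markday(d='2168-06-04')
<- 2168-06-04
-> kalendar.stepdays(n='108')
<- 2168-09-20
-> kalendar.closeout()
<- 2168-09-30
-> kalendar.yhop(n='-6')
<- 2162-09-30


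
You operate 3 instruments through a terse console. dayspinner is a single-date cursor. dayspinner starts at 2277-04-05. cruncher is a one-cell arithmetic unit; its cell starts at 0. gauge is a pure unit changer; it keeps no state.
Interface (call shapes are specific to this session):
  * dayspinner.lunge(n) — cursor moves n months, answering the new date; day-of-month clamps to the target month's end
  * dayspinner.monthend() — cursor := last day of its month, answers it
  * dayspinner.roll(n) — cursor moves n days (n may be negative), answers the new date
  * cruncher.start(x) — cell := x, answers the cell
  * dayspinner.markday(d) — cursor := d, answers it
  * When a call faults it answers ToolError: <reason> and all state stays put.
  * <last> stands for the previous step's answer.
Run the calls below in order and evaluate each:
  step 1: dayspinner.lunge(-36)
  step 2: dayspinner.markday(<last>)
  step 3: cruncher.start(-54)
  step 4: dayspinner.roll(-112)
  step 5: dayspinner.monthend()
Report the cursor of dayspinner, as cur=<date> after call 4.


Answer: cur=2273-12-14

Derivation:
I use dayspinner.lunge on n→-36, → 2274-04-05.
I use dayspinner.markday on d→<last>, and get 2274-04-05.
Invoking cruncher.start on x→-54, yielding -54.
I run dayspinner.roll on n→-112: 2273-12-14.
Now I run dayspinner.monthend, yielding 2273-12-31.


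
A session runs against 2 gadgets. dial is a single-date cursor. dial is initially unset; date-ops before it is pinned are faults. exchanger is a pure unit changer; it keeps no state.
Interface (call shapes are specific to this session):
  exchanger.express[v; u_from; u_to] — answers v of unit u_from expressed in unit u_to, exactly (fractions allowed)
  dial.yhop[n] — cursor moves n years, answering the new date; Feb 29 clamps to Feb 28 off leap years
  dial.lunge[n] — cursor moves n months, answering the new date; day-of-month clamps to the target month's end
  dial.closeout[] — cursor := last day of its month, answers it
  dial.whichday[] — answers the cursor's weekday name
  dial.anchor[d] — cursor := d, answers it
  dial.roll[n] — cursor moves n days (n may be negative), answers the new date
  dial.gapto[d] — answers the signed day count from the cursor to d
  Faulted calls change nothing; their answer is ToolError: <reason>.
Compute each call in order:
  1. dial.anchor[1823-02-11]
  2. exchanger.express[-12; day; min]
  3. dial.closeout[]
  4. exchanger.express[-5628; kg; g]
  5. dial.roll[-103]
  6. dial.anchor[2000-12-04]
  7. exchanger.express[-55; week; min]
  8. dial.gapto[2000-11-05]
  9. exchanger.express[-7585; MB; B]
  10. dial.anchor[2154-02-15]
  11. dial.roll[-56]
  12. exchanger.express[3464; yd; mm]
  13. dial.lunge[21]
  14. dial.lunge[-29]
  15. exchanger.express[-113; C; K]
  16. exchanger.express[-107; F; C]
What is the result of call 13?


[in] anchor 1823-02-11
[out] 1823-02-11
[in] express -12 day min
[out] -17280
[in] closeout
[out] 1823-02-28
[in] express -5628 kg g
[out] -5628000
[in] roll -103
[out] 1822-11-17
[in] anchor 2000-12-04
[out] 2000-12-04
[in] express -55 week min
[out] -554400
[in] gapto 2000-11-05
[out] -29
[in] express -7585 MB B
[out] -7585000000
[in] anchor 2154-02-15
[out] 2154-02-15
[in] roll -56
[out] 2153-12-21
[in] express 3464 yd mm
[out] 15837408/5
[in] lunge 21
[out] 2155-09-21
[in] lunge -29
[out] 2153-04-21
[in] express -113 C K
[out] 3203/20
[in] express -107 F C
[out] -695/9

Answer: 2155-09-21


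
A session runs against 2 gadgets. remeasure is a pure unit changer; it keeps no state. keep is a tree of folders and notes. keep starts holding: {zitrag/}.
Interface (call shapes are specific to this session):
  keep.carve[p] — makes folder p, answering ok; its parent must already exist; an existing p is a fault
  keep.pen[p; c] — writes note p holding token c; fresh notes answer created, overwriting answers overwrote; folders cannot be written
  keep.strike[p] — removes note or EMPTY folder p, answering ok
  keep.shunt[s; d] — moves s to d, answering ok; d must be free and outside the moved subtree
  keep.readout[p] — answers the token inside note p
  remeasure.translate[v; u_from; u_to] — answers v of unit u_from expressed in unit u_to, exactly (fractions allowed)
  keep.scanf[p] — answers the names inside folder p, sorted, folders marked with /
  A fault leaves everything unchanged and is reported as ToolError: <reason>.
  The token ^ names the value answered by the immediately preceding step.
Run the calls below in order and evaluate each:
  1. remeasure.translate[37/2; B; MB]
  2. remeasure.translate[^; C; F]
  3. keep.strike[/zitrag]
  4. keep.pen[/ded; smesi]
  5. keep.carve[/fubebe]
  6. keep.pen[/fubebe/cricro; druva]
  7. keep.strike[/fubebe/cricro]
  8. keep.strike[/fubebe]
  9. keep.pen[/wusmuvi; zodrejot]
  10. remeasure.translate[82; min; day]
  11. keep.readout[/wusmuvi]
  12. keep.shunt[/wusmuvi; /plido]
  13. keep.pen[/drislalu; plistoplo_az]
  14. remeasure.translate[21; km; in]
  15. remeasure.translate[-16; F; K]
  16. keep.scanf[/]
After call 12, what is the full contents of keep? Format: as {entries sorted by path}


Do: remeasure.translate[v: 37/2; u_from: B; u_to: MB]
See: 37/2000000
Do: remeasure.translate[v: ^; u_from: C; u_to: F]
See: 320000333/10000000
Do: keep.strike[p: /zitrag]
See: ok
Do: keep.pen[p: /ded; c: smesi]
See: created
Do: keep.carve[p: /fubebe]
See: ok
Do: keep.pen[p: /fubebe/cricro; c: druva]
See: created
Do: keep.strike[p: /fubebe/cricro]
See: ok
Do: keep.strike[p: /fubebe]
See: ok
Do: keep.pen[p: /wusmuvi; c: zodrejot]
See: created
Do: remeasure.translate[v: 82; u_from: min; u_to: day]
See: 41/720
Do: keep.readout[p: /wusmuvi]
See: zodrejot
Do: keep.shunt[s: /wusmuvi; d: /plido]
See: ok
Do: keep.pen[p: /drislalu; c: plistoplo_az]
See: created
Do: remeasure.translate[v: 21; u_from: km; u_to: in]
See: 105000000/127
Do: remeasure.translate[v: -16; u_from: F; u_to: K]
See: 14789/60
Do: keep.scanf[p: /]
See: [ded, drislalu, plido]

Answer: {ded=smesi, plido=zodrejot}


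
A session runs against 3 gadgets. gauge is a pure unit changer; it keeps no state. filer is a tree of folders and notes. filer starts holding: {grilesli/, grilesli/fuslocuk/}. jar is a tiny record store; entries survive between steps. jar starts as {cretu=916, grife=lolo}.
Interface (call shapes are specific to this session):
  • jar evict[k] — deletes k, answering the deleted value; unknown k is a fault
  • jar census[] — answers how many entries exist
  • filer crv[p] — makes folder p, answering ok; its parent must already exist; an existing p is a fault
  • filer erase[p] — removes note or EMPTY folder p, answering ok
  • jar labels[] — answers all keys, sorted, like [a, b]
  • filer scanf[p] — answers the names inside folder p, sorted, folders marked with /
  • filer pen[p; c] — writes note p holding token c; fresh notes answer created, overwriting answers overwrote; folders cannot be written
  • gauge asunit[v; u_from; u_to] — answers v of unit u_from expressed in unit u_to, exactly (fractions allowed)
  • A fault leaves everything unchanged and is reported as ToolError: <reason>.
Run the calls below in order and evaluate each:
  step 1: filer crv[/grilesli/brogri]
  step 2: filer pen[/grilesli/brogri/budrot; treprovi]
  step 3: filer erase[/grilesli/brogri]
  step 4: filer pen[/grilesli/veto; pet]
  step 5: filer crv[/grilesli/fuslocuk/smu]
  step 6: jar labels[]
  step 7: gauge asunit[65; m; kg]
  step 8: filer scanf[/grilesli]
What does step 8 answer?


Calling filer crv using p: /grilesli/brogri, yielding ok.
I use filer pen using p: /grilesli/brogri/budrot, c: treprovi, → created.
Next I call filer erase using p: /grilesli/brogri: ToolError: not empty.
I use filer pen using p: /grilesli/veto, c: pet, and see created.
I use filer crv using p: /grilesli/fuslocuk/smu, → ok.
Next I call jar labels, → [cretu, grife].
Now I run gauge asunit using v: 65, u_from: m, u_to: kg, yielding ToolError: incompatible units.
Invoking filer scanf using p: /grilesli, and observe [brogri/, fuslocuk/, veto].

Answer: [brogri/, fuslocuk/, veto]


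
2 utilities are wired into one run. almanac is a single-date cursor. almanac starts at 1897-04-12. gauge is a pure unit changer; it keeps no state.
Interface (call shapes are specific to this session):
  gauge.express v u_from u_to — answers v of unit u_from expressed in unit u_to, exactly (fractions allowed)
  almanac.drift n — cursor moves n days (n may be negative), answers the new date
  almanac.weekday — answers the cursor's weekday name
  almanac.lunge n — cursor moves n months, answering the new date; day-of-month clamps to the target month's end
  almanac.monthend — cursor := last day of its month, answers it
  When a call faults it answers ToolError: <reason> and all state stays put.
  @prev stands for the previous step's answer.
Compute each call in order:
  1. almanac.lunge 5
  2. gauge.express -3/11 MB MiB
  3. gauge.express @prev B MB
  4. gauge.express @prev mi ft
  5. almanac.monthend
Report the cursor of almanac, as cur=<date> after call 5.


[in] lunge n='5'
[out] 1897-09-12
[in] express v='-3/11' u_from='MB' u_to='MiB'
[out] -46875/180224
[in] express v='@prev' u_from='B' u_to='MB'
[out] -3/11534336
[in] express v='@prev' u_from='mi' u_to='ft'
[out] -45/32768
[in] monthend
[out] 1897-09-30

Answer: cur=1897-09-30


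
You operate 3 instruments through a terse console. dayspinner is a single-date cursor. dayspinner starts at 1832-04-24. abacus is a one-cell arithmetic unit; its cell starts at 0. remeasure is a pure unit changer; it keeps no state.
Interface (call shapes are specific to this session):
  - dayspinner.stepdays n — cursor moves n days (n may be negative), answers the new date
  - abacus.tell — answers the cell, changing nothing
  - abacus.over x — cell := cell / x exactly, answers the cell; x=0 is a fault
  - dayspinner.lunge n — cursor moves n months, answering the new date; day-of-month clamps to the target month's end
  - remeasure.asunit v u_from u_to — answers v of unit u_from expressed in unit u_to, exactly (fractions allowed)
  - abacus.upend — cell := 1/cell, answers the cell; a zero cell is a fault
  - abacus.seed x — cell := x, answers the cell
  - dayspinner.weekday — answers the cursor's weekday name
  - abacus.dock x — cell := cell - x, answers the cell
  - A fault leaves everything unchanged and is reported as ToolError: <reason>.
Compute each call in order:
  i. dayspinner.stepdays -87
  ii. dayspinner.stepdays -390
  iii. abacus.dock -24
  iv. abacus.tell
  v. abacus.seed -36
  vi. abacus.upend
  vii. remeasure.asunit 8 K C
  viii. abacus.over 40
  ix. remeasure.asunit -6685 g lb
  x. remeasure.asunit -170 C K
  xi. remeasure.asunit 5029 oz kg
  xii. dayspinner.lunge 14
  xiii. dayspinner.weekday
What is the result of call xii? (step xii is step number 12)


Answer: 1832-03-03

Derivation:
Then dayspinner.stepdays(n→-87): 1832-01-28.
Calling dayspinner.stepdays(n→-390), yielding 1831-01-03.
Calling abacus.dock(x→-24), and get 24.
Next I call abacus.tell(), — result: 24.
Now I run abacus.seed(x→-36), → -36.
Now I run abacus.upend(): -1/36.
I use remeasure.asunit(v→8, u_from→K, u_to→C), and observe -5303/20.
Using abacus.over(x→40): -1/1440.
Invoking remeasure.asunit(v→-6685, u_from→g, u_to→lb), giving -95500000/6479891.
Now I run remeasure.asunit(v→-170, u_from→C, u_to→K), → 2063/20.
I invoke remeasure.asunit(v→5029, u_from→oz, u_to→kg), yielding 228111602873/1600000000.
Now I run dayspinner.lunge(n→14), giving 1832-03-03.
Next I call dayspinner.weekday, and get Saturday.


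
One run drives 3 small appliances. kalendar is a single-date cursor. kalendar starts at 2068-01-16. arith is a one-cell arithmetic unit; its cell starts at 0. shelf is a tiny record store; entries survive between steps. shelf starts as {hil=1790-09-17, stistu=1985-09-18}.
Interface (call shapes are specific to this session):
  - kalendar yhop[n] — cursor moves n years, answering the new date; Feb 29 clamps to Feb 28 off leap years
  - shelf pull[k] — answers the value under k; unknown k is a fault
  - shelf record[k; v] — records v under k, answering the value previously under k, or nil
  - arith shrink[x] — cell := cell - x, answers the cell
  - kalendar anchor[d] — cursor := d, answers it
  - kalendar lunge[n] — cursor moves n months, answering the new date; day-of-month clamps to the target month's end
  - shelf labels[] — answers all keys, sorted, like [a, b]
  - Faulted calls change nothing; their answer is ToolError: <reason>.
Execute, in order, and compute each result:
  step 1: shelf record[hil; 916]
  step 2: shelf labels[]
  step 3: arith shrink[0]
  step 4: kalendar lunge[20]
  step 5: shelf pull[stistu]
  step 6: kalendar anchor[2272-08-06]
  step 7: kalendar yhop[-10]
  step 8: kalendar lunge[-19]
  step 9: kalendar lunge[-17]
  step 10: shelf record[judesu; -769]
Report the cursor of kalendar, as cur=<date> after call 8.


Answer: cur=2261-01-06

Derivation:
Next I call shelf record with k=hil, v=916, yielding 1790-09-17.
I invoke shelf labels, giving [hil, stistu].
I use arith shrink with x=0, and get 0.
I call kalendar lunge with n=20, and get 2069-09-16.
Now I run shelf pull with k=stistu, and get 1985-09-18.
Next I call kalendar anchor with d=2272-08-06, yielding 2272-08-06.
Invoking kalendar yhop with n=-10, which returns 2262-08-06.
Invoking kalendar lunge with n=-19, — result: 2261-01-06.
I invoke kalendar lunge with n=-17, — result: 2259-08-06.
Using shelf record with k=judesu, v=-769, → nil.


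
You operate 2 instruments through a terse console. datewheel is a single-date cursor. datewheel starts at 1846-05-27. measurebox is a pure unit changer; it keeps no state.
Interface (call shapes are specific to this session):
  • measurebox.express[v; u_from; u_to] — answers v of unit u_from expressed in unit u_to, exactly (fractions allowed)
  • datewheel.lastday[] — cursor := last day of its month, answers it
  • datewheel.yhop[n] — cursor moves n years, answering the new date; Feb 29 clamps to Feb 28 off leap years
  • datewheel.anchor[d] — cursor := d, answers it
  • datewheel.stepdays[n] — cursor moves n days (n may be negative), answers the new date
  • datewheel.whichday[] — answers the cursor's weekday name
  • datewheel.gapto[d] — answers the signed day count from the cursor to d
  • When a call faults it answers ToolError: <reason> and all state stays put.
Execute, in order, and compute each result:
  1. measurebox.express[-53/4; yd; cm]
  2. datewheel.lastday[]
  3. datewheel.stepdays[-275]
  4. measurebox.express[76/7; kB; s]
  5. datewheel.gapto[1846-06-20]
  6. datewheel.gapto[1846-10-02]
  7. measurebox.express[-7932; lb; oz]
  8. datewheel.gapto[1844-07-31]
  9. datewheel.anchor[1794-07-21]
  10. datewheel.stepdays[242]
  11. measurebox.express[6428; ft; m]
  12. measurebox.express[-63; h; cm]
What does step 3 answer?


Answer: 1845-08-29

Derivation:
% measurebox.express v→-53/4 u_from→yd u_to→cm
[out] -60579/50
% datewheel.lastday
[out] 1846-05-31
% datewheel.stepdays n→-275
[out] 1845-08-29
% measurebox.express v→76/7 u_from→kB u_to→s
[out] ToolError: incompatible units
% datewheel.gapto d→1846-06-20
[out] 295
% datewheel.gapto d→1846-10-02
[out] 399
% measurebox.express v→-7932 u_from→lb u_to→oz
[out] -126912
% datewheel.gapto d→1844-07-31
[out] -394
% datewheel.anchor d→1794-07-21
[out] 1794-07-21
% datewheel.stepdays n→242
[out] 1795-03-20
% measurebox.express v→6428 u_from→ft u_to→m
[out] 1224534/625
% measurebox.express v→-63 u_from→h u_to→cm
[out] ToolError: incompatible units


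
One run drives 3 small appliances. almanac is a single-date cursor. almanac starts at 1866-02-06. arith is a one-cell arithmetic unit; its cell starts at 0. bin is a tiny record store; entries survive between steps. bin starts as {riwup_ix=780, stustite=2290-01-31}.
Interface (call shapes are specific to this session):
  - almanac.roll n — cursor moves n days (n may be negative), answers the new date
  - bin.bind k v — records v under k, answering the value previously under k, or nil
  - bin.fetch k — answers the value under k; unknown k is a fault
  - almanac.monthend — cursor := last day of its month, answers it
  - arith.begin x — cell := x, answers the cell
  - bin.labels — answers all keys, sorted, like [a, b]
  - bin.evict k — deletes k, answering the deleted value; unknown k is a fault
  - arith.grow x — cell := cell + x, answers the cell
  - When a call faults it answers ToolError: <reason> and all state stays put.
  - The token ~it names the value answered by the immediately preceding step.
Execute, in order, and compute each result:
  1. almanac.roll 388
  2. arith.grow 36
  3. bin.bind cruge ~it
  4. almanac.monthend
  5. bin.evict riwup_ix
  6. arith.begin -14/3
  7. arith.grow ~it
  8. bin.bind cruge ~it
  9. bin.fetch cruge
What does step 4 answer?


Answer: 1867-03-31

Derivation:
> roll n=388
[out] 1867-03-01
> grow x=36
[out] 36
> bind k=cruge v=~it
[out] nil
> monthend
[out] 1867-03-31
> evict k=riwup_ix
[out] 780
> begin x=-14/3
[out] -14/3
> grow x=~it
[out] -28/3
> bind k=cruge v=~it
[out] 36
> fetch k=cruge
[out] -28/3


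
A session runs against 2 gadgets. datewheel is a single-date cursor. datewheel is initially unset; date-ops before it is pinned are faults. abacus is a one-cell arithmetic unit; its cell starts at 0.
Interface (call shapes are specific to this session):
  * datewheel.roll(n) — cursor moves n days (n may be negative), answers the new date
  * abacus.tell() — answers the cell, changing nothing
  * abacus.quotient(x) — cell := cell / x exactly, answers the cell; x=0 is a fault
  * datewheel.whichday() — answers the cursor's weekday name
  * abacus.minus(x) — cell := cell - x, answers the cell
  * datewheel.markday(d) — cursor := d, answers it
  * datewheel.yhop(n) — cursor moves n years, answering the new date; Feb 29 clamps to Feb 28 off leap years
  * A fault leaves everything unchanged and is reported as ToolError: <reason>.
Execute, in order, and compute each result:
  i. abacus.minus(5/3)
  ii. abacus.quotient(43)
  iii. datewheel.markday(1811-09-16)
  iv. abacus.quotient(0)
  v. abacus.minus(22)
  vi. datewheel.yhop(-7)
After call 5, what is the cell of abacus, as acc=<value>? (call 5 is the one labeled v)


Answer: acc=-2843/129

Derivation:
~$ abacus.minus 5/3
[out] -5/3
~$ abacus.quotient 43
[out] -5/129
~$ datewheel.markday 1811-09-16
[out] 1811-09-16
~$ abacus.quotient 0
[out] ToolError: division by zero
~$ abacus.minus 22
[out] -2843/129
~$ datewheel.yhop -7
[out] 1804-09-16


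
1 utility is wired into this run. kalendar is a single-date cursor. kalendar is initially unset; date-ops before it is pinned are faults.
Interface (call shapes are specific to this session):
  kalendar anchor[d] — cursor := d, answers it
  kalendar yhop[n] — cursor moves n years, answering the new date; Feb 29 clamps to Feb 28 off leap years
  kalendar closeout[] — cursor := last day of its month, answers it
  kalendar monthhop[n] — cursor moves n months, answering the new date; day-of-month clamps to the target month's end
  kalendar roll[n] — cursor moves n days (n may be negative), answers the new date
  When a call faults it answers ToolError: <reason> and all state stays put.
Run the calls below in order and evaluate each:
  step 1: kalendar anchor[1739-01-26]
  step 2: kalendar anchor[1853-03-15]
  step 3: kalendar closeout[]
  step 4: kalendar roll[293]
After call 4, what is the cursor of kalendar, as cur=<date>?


Answer: cur=1854-01-18

Derivation:
Step: kalendar anchor[1739-01-26]
Result: 1739-01-26
Step: kalendar anchor[1853-03-15]
Result: 1853-03-15
Step: kalendar closeout[]
Result: 1853-03-31
Step: kalendar roll[293]
Result: 1854-01-18


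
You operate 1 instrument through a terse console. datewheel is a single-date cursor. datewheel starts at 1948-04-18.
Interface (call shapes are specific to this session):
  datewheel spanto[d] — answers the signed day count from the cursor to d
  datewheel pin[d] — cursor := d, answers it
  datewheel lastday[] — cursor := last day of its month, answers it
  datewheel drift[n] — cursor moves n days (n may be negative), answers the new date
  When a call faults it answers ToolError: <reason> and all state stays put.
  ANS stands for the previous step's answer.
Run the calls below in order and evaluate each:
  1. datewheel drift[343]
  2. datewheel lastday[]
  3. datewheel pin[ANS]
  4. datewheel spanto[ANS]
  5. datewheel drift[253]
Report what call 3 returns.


Answer: 1949-03-31

Derivation:
I use datewheel drift using n: 343, and observe 1949-03-27.
I run datewheel lastday: 1949-03-31.
I try datewheel pin using d: ANS, giving 1949-03-31.
Calling datewheel spanto using d: ANS, which returns 0.
I try datewheel drift using n: 253, and get 1949-12-09.


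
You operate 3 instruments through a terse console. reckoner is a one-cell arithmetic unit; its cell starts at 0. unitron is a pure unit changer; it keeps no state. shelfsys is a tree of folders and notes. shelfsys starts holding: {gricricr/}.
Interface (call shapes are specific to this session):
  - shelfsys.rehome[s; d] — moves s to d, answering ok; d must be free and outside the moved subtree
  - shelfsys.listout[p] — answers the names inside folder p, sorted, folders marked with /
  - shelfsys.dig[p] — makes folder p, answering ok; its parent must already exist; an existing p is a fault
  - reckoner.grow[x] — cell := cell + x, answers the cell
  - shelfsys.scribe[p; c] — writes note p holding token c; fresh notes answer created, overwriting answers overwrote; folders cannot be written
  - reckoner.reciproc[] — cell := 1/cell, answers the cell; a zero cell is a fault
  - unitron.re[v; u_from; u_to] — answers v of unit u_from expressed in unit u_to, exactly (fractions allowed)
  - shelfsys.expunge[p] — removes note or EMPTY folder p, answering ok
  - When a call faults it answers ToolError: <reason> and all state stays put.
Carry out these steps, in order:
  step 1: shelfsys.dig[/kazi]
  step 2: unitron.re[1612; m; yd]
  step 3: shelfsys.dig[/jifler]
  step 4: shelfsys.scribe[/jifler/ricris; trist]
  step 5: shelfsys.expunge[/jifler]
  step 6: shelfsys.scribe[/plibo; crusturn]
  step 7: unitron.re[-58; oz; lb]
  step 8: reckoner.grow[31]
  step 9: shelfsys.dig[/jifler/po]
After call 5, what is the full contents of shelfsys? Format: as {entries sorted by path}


Answer: {gricricr/, jifler/, jifler/ricris=trist, kazi/}

Derivation:
# 1. shelfsys.dig(p→/kazi) -> ok
# 2. unitron.re(v→1612, u_from→m, u_to→yd) -> 2015000/1143
# 3. shelfsys.dig(p→/jifler) -> ok
# 4. shelfsys.scribe(p→/jifler/ricris, c→trist) -> created
# 5. shelfsys.expunge(p→/jifler) -> ToolError: not empty
# 6. shelfsys.scribe(p→/plibo, c→crusturn) -> created
# 7. unitron.re(v→-58, u_from→oz, u_to→lb) -> -29/8
# 8. reckoner.grow(x→31) -> 31
# 9. shelfsys.dig(p→/jifler/po) -> ok


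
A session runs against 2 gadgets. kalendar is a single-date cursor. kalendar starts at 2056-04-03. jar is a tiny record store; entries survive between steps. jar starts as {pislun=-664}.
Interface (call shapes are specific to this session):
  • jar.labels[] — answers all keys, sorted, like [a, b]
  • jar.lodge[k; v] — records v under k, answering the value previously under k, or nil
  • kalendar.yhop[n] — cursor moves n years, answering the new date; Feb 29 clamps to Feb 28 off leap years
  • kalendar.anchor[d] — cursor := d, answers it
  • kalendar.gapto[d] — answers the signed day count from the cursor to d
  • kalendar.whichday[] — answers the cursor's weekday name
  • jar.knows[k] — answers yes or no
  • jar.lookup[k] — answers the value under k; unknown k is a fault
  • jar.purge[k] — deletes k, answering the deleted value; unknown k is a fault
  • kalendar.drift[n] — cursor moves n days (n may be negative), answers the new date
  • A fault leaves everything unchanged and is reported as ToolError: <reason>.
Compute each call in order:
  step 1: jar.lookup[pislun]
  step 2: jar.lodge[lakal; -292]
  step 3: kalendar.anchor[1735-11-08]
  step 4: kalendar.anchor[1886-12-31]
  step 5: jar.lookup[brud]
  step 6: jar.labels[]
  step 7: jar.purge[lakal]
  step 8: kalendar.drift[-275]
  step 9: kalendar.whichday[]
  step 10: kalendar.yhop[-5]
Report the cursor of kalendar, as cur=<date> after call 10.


> jar.lookup k→pislun
= -664
> jar.lodge k→lakal v→-292
= nil
> kalendar.anchor d→1735-11-08
= 1735-11-08
> kalendar.anchor d→1886-12-31
= 1886-12-31
> jar.lookup k→brud
= ToolError: no such key brud
> jar.labels
= [lakal, pislun]
> jar.purge k→lakal
= -292
> kalendar.drift n→-275
= 1886-03-31
> kalendar.whichday
= Wednesday
> kalendar.yhop n→-5
= 1881-03-31

Answer: cur=1881-03-31


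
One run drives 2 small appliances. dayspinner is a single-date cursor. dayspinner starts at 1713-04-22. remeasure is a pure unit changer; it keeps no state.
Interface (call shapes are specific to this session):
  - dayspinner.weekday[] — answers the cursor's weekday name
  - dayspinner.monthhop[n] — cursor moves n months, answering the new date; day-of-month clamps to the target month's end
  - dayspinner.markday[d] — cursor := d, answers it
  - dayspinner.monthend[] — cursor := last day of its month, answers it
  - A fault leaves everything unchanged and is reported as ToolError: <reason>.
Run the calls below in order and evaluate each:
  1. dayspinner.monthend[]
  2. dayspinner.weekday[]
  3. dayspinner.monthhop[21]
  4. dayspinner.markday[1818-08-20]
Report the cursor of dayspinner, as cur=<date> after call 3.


Answer: cur=1715-01-30

Derivation:
Do: dayspinner.monthend[]
See: 1713-04-30
Do: dayspinner.weekday[]
See: Sunday
Do: dayspinner.monthhop[n=21]
See: 1715-01-30
Do: dayspinner.markday[d=1818-08-20]
See: 1818-08-20


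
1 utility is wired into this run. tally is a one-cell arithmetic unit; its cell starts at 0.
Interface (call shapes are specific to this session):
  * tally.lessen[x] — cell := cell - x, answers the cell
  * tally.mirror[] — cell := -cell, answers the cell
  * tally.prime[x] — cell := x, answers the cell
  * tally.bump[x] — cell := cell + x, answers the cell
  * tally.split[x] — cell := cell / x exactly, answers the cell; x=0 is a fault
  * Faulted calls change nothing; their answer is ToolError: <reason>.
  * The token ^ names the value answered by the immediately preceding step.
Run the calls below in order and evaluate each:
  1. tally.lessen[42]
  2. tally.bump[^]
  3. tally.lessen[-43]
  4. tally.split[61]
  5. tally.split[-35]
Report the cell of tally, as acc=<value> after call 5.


~$ tally.lessen x→42
  -42
~$ tally.bump x→^
  -84
~$ tally.lessen x→-43
  -41
~$ tally.split x→61
  -41/61
~$ tally.split x→-35
  41/2135

Answer: acc=41/2135


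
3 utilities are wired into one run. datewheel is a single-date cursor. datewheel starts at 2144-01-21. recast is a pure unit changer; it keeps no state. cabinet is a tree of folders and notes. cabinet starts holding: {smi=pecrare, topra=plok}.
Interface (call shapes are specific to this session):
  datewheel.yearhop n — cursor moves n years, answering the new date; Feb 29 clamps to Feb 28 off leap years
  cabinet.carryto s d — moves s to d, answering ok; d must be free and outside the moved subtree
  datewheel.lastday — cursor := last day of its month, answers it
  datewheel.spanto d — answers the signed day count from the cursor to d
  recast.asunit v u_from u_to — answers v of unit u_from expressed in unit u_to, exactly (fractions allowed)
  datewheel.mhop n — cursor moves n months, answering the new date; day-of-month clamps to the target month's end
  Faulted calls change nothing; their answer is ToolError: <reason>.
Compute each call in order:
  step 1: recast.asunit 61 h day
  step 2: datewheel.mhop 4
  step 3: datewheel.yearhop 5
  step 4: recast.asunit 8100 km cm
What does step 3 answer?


Answer: 2149-05-21

Derivation:
>> recast.asunit(v=61, u_from=h, u_to=day)
<< 61/24
>> datewheel.mhop(n=4)
<< 2144-05-21
>> datewheel.yearhop(n=5)
<< 2149-05-21
>> recast.asunit(v=8100, u_from=km, u_to=cm)
<< 810000000


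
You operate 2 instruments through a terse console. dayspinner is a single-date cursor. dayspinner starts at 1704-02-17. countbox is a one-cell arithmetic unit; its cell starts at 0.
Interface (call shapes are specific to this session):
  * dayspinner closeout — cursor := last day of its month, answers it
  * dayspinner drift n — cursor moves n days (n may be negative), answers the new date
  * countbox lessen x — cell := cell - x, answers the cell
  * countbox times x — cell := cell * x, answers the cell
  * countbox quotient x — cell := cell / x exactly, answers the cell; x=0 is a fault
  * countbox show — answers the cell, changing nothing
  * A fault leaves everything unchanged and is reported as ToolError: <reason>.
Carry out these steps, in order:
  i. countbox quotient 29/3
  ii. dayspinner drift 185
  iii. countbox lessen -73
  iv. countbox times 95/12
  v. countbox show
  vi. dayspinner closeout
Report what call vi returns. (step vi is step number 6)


Answer: 1704-08-31

Derivation:
Using countbox quotient using x=29/3: 0.
Next I call dayspinner drift using n=185, which returns 1704-08-20.
I run countbox lessen using x=-73, → 73.
Now I run countbox times using x=95/12, giving 6935/12.
Using countbox show(), and get 6935/12.
Next I call dayspinner closeout, and see 1704-08-31.


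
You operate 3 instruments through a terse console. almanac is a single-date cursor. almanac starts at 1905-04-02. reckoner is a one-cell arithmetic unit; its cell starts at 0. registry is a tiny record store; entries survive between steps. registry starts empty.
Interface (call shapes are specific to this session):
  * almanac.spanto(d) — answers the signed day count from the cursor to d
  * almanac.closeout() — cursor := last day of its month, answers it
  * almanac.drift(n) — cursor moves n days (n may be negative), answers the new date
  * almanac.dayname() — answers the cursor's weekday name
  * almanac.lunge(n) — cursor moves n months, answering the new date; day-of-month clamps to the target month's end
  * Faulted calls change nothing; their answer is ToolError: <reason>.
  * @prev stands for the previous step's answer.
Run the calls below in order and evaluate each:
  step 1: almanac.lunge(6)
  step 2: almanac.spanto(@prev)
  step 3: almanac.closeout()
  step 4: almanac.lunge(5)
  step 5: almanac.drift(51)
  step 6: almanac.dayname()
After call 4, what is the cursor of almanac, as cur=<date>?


Answer: cur=1906-03-31

Derivation:
Act: almanac.lunge[n→6]
Obs: 1905-10-02
Act: almanac.spanto[d→@prev]
Obs: 0
Act: almanac.closeout[]
Obs: 1905-10-31
Act: almanac.lunge[n→5]
Obs: 1906-03-31
Act: almanac.drift[n→51]
Obs: 1906-05-21
Act: almanac.dayname[]
Obs: Monday


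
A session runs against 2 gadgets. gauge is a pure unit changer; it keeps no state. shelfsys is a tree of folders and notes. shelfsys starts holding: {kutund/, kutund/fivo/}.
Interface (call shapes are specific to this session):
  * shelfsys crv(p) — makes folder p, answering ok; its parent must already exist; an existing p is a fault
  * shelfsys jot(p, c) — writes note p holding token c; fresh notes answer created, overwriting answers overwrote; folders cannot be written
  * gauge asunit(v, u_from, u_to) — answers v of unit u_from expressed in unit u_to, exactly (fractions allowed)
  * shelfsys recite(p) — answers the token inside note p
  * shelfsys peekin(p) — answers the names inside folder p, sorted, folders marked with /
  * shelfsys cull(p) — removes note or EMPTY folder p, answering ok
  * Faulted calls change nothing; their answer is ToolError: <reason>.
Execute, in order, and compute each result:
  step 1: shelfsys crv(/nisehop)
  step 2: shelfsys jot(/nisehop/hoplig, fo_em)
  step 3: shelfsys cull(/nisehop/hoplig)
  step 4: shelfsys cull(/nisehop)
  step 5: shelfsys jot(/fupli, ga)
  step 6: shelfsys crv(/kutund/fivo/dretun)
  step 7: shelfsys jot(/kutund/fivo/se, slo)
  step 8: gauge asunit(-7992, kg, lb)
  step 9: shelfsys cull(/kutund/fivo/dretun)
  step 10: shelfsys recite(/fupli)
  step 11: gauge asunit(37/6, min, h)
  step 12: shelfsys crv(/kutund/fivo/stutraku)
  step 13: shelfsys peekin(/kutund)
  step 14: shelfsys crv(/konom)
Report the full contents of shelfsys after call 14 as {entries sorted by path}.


→ shelfsys crv(/nisehop)
← ok
→ shelfsys jot(/nisehop/hoplig, fo_em)
← created
→ shelfsys cull(/nisehop/hoplig)
← ok
→ shelfsys cull(/nisehop)
← ok
→ shelfsys jot(/fupli, ga)
← created
→ shelfsys crv(/kutund/fivo/dretun)
← ok
→ shelfsys jot(/kutund/fivo/se, slo)
← created
→ gauge asunit(-7992, kg, lb)
← -799200000000/45359237
→ shelfsys cull(/kutund/fivo/dretun)
← ok
→ shelfsys recite(/fupli)
← ga
→ gauge asunit(37/6, min, h)
← 37/360
→ shelfsys crv(/kutund/fivo/stutraku)
← ok
→ shelfsys peekin(/kutund)
← [fivo/]
→ shelfsys crv(/konom)
← ok

Answer: {fupli=ga, konom/, kutund/, kutund/fivo/, kutund/fivo/se=slo, kutund/fivo/stutraku/}
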